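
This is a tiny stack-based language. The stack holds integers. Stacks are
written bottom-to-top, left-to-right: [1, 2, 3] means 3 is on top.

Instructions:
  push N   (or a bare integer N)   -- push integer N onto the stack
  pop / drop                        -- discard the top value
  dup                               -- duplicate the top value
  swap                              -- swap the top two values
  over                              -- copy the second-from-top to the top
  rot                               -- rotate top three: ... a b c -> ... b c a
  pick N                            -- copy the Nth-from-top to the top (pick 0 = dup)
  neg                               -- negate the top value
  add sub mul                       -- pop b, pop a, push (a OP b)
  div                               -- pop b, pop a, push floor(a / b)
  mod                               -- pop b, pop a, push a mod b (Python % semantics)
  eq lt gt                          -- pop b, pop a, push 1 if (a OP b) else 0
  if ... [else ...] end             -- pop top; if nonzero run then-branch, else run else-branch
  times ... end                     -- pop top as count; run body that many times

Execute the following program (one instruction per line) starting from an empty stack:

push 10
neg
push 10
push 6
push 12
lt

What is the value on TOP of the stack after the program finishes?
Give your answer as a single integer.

Answer: 1

Derivation:
After 'push 10': [10]
After 'neg': [-10]
After 'push 10': [-10, 10]
After 'push 6': [-10, 10, 6]
After 'push 12': [-10, 10, 6, 12]
After 'lt': [-10, 10, 1]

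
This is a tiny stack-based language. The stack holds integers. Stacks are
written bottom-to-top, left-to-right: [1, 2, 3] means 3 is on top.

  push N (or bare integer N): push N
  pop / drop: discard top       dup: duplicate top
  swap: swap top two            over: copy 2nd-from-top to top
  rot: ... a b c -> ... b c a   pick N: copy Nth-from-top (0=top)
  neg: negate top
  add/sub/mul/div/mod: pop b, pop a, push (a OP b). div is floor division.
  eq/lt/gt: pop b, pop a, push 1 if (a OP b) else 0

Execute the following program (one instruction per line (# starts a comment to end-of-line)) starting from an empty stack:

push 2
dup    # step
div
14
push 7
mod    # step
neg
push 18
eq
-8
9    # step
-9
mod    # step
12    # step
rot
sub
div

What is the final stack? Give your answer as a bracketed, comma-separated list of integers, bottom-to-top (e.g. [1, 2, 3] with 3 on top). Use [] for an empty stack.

Answer: [1, 0, 0]

Derivation:
After 'push 2': [2]
After 'dup': [2, 2]
After 'div': [1]
After 'push 14': [1, 14]
After 'push 7': [1, 14, 7]
After 'mod': [1, 0]
After 'neg': [1, 0]
After 'push 18': [1, 0, 18]
After 'eq': [1, 0]
After 'push -8': [1, 0, -8]
After 'push 9': [1, 0, -8, 9]
After 'push -9': [1, 0, -8, 9, -9]
After 'mod': [1, 0, -8, 0]
After 'push 12': [1, 0, -8, 0, 12]
After 'rot': [1, 0, 0, 12, -8]
After 'sub': [1, 0, 0, 20]
After 'div': [1, 0, 0]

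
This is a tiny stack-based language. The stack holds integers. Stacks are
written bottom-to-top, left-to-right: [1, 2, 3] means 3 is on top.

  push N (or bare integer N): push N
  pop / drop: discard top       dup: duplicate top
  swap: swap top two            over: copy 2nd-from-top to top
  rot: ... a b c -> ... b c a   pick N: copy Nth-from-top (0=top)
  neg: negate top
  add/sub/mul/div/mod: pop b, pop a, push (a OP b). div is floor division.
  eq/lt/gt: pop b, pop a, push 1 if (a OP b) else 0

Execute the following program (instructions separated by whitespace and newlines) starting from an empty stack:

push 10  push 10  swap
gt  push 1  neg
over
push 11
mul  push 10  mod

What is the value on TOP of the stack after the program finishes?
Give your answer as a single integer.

After 'push 10': [10]
After 'push 10': [10, 10]
After 'swap': [10, 10]
After 'gt': [0]
After 'push 1': [0, 1]
After 'neg': [0, -1]
After 'over': [0, -1, 0]
After 'push 11': [0, -1, 0, 11]
After 'mul': [0, -1, 0]
After 'push 10': [0, -1, 0, 10]
After 'mod': [0, -1, 0]

Answer: 0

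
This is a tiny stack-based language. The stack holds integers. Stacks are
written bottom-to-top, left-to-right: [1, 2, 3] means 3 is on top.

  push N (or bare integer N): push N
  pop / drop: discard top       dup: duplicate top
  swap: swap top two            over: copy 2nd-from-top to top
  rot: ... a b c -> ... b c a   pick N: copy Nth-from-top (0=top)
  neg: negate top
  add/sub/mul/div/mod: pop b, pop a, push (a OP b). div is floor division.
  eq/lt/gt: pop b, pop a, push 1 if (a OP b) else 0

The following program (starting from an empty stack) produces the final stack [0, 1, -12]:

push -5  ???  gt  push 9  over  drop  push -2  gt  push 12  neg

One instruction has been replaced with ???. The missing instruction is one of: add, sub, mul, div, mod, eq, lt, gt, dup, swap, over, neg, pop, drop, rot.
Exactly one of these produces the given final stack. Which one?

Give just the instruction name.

Answer: dup

Derivation:
Stack before ???: [-5]
Stack after ???:  [-5, -5]
The instruction that transforms [-5] -> [-5, -5] is: dup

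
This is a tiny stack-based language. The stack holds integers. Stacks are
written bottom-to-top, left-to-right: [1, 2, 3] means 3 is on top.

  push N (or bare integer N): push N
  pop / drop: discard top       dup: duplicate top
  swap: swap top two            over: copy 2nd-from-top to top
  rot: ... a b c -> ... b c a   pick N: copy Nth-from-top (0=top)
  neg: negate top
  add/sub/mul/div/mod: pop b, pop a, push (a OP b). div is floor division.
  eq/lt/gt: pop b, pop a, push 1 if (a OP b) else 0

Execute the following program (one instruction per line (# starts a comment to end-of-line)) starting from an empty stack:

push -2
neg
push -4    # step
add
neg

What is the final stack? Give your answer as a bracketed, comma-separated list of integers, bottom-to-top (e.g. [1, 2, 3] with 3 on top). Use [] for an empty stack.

After 'push -2': [-2]
After 'neg': [2]
After 'push -4': [2, -4]
After 'add': [-2]
After 'neg': [2]

Answer: [2]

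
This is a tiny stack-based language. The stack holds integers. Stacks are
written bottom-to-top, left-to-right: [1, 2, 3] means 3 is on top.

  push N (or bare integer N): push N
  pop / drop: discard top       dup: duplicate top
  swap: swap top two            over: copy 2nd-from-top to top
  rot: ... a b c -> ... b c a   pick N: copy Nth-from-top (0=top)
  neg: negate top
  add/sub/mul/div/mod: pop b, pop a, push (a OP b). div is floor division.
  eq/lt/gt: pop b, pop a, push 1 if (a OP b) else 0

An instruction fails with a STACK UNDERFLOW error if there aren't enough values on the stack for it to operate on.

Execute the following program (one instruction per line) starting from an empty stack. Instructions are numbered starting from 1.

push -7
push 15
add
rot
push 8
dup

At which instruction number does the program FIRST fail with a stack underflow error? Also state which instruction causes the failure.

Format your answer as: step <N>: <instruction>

Answer: step 4: rot

Derivation:
Step 1 ('push -7'): stack = [-7], depth = 1
Step 2 ('push 15'): stack = [-7, 15], depth = 2
Step 3 ('add'): stack = [8], depth = 1
Step 4 ('rot'): needs 3 value(s) but depth is 1 — STACK UNDERFLOW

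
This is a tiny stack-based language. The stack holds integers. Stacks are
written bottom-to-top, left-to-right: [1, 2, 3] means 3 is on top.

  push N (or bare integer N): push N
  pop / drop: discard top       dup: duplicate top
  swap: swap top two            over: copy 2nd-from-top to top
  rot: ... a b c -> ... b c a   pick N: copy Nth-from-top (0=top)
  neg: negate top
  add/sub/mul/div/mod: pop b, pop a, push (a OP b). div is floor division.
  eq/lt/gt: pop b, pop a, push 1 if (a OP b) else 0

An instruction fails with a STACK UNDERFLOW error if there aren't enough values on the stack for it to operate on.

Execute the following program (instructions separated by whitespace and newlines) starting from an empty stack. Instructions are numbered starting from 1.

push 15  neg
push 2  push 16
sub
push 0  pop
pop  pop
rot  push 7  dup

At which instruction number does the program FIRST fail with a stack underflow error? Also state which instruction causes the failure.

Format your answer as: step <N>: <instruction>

Step 1 ('push 15'): stack = [15], depth = 1
Step 2 ('neg'): stack = [-15], depth = 1
Step 3 ('push 2'): stack = [-15, 2], depth = 2
Step 4 ('push 16'): stack = [-15, 2, 16], depth = 3
Step 5 ('sub'): stack = [-15, -14], depth = 2
Step 6 ('push 0'): stack = [-15, -14, 0], depth = 3
Step 7 ('pop'): stack = [-15, -14], depth = 2
Step 8 ('pop'): stack = [-15], depth = 1
Step 9 ('pop'): stack = [], depth = 0
Step 10 ('rot'): needs 3 value(s) but depth is 0 — STACK UNDERFLOW

Answer: step 10: rot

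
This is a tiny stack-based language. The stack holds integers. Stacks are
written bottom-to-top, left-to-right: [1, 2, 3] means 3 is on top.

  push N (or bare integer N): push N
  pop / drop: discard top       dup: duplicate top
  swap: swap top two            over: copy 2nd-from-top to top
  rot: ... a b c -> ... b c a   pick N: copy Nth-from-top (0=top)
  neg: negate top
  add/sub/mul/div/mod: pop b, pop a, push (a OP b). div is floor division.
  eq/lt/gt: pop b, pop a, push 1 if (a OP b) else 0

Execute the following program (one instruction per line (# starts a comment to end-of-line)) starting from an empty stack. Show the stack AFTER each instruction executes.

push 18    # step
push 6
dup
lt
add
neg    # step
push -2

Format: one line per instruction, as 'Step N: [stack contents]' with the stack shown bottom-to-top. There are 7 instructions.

Step 1: [18]
Step 2: [18, 6]
Step 3: [18, 6, 6]
Step 4: [18, 0]
Step 5: [18]
Step 6: [-18]
Step 7: [-18, -2]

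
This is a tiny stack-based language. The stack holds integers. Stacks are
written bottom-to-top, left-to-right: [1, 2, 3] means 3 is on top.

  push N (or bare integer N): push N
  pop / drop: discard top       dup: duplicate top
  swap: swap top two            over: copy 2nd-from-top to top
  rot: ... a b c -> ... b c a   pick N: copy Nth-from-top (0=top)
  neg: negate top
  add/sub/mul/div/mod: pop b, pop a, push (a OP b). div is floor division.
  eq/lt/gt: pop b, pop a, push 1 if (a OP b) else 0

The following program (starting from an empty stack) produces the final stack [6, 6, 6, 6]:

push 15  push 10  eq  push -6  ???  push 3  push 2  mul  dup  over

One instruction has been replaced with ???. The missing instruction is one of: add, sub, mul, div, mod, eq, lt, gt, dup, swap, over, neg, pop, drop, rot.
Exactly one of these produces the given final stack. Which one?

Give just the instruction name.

Answer: sub

Derivation:
Stack before ???: [0, -6]
Stack after ???:  [6]
The instruction that transforms [0, -6] -> [6] is: sub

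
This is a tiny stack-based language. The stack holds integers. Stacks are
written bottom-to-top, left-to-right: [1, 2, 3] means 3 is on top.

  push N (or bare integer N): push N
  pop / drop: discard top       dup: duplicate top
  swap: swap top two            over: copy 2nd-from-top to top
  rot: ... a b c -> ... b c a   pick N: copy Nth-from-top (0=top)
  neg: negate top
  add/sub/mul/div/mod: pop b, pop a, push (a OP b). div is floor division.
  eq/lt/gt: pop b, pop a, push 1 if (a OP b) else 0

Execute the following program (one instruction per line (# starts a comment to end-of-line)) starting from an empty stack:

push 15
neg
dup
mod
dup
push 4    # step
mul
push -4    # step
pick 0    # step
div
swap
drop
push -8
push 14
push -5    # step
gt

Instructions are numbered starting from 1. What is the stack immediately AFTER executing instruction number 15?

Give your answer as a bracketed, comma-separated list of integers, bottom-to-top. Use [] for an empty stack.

Answer: [0, 1, -8, 14, -5]

Derivation:
Step 1 ('push 15'): [15]
Step 2 ('neg'): [-15]
Step 3 ('dup'): [-15, -15]
Step 4 ('mod'): [0]
Step 5 ('dup'): [0, 0]
Step 6 ('push 4'): [0, 0, 4]
Step 7 ('mul'): [0, 0]
Step 8 ('push -4'): [0, 0, -4]
Step 9 ('pick 0'): [0, 0, -4, -4]
Step 10 ('div'): [0, 0, 1]
Step 11 ('swap'): [0, 1, 0]
Step 12 ('drop'): [0, 1]
Step 13 ('push -8'): [0, 1, -8]
Step 14 ('push 14'): [0, 1, -8, 14]
Step 15 ('push -5'): [0, 1, -8, 14, -5]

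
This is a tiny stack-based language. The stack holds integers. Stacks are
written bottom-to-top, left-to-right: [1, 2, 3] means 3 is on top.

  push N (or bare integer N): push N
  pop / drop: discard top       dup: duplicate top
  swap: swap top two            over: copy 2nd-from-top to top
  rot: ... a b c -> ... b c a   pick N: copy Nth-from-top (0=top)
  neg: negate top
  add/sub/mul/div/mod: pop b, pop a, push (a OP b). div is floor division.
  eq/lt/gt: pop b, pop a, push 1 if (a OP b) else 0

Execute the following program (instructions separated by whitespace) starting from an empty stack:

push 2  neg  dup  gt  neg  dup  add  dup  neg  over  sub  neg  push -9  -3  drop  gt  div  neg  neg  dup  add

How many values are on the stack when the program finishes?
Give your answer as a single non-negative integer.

After 'push 2': stack = [2] (depth 1)
After 'neg': stack = [-2] (depth 1)
After 'dup': stack = [-2, -2] (depth 2)
After 'gt': stack = [0] (depth 1)
After 'neg': stack = [0] (depth 1)
After 'dup': stack = [0, 0] (depth 2)
After 'add': stack = [0] (depth 1)
After 'dup': stack = [0, 0] (depth 2)
After 'neg': stack = [0, 0] (depth 2)
After 'over': stack = [0, 0, 0] (depth 3)
  ...
After 'neg': stack = [0, 0] (depth 2)
After 'push -9': stack = [0, 0, -9] (depth 3)
After 'push -3': stack = [0, 0, -9, -3] (depth 4)
After 'drop': stack = [0, 0, -9] (depth 3)
After 'gt': stack = [0, 1] (depth 2)
After 'div': stack = [0] (depth 1)
After 'neg': stack = [0] (depth 1)
After 'neg': stack = [0] (depth 1)
After 'dup': stack = [0, 0] (depth 2)
After 'add': stack = [0] (depth 1)

Answer: 1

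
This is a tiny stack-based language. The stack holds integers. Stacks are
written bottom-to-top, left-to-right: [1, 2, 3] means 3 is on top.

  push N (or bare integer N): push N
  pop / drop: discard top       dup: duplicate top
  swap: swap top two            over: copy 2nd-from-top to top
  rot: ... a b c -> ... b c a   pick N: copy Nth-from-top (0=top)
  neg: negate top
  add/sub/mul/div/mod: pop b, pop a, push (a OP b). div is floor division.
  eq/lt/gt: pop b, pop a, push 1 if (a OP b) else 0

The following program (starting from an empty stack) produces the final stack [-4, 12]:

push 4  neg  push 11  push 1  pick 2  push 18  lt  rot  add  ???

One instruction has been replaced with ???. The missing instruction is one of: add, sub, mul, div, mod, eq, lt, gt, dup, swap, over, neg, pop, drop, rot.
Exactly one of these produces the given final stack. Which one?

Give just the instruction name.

Answer: mul

Derivation:
Stack before ???: [-4, 1, 12]
Stack after ???:  [-4, 12]
The instruction that transforms [-4, 1, 12] -> [-4, 12] is: mul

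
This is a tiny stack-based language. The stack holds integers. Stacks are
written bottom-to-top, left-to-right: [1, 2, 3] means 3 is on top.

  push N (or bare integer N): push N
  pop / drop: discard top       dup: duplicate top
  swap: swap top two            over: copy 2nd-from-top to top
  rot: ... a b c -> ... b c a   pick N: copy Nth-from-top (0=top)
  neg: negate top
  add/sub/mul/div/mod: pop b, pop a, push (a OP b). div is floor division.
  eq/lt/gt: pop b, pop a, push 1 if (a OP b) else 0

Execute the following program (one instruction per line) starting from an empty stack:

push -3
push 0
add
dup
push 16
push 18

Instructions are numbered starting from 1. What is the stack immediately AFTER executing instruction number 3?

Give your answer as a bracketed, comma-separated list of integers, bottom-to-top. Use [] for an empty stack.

Answer: [-3]

Derivation:
Step 1 ('push -3'): [-3]
Step 2 ('push 0'): [-3, 0]
Step 3 ('add'): [-3]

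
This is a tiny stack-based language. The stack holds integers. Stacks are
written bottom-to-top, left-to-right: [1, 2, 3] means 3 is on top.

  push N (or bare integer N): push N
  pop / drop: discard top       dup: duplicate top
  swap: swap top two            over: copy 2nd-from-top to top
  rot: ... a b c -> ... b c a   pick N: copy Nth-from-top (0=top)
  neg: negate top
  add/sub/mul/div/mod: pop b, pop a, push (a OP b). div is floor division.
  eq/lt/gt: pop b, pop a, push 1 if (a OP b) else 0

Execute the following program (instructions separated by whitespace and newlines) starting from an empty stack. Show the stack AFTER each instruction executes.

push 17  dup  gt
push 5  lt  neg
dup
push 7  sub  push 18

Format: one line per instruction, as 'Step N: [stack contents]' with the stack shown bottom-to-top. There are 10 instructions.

Step 1: [17]
Step 2: [17, 17]
Step 3: [0]
Step 4: [0, 5]
Step 5: [1]
Step 6: [-1]
Step 7: [-1, -1]
Step 8: [-1, -1, 7]
Step 9: [-1, -8]
Step 10: [-1, -8, 18]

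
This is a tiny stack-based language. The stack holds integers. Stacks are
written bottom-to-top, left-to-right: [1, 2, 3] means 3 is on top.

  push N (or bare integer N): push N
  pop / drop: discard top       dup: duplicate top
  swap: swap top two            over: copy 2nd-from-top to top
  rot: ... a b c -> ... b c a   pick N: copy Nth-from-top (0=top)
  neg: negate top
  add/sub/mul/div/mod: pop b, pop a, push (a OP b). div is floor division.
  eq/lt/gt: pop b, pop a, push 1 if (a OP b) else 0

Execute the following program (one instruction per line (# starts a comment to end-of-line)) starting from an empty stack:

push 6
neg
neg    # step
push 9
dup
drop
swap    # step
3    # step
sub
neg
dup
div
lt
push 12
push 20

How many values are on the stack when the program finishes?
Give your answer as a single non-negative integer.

Answer: 3

Derivation:
After 'push 6': stack = [6] (depth 1)
After 'neg': stack = [-6] (depth 1)
After 'neg': stack = [6] (depth 1)
After 'push 9': stack = [6, 9] (depth 2)
After 'dup': stack = [6, 9, 9] (depth 3)
After 'drop': stack = [6, 9] (depth 2)
After 'swap': stack = [9, 6] (depth 2)
After 'push 3': stack = [9, 6, 3] (depth 3)
After 'sub': stack = [9, 3] (depth 2)
After 'neg': stack = [9, -3] (depth 2)
After 'dup': stack = [9, -3, -3] (depth 3)
After 'div': stack = [9, 1] (depth 2)
After 'lt': stack = [0] (depth 1)
After 'push 12': stack = [0, 12] (depth 2)
After 'push 20': stack = [0, 12, 20] (depth 3)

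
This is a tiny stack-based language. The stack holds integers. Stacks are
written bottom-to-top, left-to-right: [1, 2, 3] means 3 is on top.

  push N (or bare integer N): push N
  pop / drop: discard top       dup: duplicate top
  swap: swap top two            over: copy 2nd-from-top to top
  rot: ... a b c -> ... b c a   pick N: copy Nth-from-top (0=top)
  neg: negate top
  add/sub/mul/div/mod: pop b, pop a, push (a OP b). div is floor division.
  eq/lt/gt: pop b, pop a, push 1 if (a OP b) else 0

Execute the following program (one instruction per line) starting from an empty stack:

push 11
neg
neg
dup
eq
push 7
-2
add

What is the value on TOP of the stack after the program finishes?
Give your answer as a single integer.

After 'push 11': [11]
After 'neg': [-11]
After 'neg': [11]
After 'dup': [11, 11]
After 'eq': [1]
After 'push 7': [1, 7]
After 'push -2': [1, 7, -2]
After 'add': [1, 5]

Answer: 5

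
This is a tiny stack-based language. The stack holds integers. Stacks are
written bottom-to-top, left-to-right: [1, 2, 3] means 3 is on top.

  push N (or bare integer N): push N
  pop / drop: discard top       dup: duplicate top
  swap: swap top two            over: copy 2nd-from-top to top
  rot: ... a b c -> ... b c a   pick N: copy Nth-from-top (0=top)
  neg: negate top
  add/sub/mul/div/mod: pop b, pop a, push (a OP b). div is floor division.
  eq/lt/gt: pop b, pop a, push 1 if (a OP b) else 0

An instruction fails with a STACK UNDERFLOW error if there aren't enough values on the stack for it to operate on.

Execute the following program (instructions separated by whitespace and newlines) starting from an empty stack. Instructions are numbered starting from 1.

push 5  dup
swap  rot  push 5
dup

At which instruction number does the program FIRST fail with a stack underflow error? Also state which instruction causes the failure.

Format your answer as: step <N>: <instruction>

Answer: step 4: rot

Derivation:
Step 1 ('push 5'): stack = [5], depth = 1
Step 2 ('dup'): stack = [5, 5], depth = 2
Step 3 ('swap'): stack = [5, 5], depth = 2
Step 4 ('rot'): needs 3 value(s) but depth is 2 — STACK UNDERFLOW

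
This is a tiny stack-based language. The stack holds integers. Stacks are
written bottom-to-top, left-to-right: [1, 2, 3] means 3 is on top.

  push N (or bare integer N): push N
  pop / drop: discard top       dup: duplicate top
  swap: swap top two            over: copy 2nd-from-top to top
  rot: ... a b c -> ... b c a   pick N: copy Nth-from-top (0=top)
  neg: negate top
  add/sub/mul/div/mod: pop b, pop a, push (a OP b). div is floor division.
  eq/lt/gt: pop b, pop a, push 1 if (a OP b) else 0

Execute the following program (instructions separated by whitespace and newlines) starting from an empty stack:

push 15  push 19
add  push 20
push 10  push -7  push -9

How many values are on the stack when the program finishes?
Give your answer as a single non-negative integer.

Answer: 5

Derivation:
After 'push 15': stack = [15] (depth 1)
After 'push 19': stack = [15, 19] (depth 2)
After 'add': stack = [34] (depth 1)
After 'push 20': stack = [34, 20] (depth 2)
After 'push 10': stack = [34, 20, 10] (depth 3)
After 'push -7': stack = [34, 20, 10, -7] (depth 4)
After 'push -9': stack = [34, 20, 10, -7, -9] (depth 5)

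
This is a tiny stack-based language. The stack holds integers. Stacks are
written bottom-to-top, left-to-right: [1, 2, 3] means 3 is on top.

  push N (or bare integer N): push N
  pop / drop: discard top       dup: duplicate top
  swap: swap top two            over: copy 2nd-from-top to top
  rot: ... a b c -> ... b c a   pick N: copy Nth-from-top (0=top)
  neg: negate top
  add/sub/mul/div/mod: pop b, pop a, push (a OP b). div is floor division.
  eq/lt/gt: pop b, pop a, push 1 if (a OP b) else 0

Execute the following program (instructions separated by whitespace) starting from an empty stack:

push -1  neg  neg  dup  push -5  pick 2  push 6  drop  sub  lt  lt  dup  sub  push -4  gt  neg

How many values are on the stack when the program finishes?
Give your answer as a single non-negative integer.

Answer: 1

Derivation:
After 'push -1': stack = [-1] (depth 1)
After 'neg': stack = [1] (depth 1)
After 'neg': stack = [-1] (depth 1)
After 'dup': stack = [-1, -1] (depth 2)
After 'push -5': stack = [-1, -1, -5] (depth 3)
After 'pick 2': stack = [-1, -1, -5, -1] (depth 4)
After 'push 6': stack = [-1, -1, -5, -1, 6] (depth 5)
After 'drop': stack = [-1, -1, -5, -1] (depth 4)
After 'sub': stack = [-1, -1, -4] (depth 3)
After 'lt': stack = [-1, 0] (depth 2)
After 'lt': stack = [1] (depth 1)
After 'dup': stack = [1, 1] (depth 2)
After 'sub': stack = [0] (depth 1)
After 'push -4': stack = [0, -4] (depth 2)
After 'gt': stack = [1] (depth 1)
After 'neg': stack = [-1] (depth 1)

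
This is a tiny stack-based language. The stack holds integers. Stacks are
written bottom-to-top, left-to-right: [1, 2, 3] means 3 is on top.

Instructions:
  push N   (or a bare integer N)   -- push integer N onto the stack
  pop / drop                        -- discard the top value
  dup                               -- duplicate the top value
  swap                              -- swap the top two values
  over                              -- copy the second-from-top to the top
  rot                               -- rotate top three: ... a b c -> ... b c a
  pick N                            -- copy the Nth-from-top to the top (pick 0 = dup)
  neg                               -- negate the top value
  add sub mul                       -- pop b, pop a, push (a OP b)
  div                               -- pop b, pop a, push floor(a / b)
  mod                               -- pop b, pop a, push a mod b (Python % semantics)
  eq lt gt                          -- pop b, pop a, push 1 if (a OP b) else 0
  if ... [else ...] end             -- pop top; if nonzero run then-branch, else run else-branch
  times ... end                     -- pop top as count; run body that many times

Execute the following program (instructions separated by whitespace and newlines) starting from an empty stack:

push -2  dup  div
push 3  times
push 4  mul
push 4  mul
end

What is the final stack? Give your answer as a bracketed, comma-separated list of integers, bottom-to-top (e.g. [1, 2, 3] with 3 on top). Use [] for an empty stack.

After 'push -2': [-2]
After 'dup': [-2, -2]
After 'div': [1]
After 'push 3': [1, 3]
After 'times': [1]
After 'push 4': [1, 4]
After 'mul': [4]
After 'push 4': [4, 4]
After 'mul': [16]
After 'push 4': [16, 4]
After 'mul': [64]
After 'push 4': [64, 4]
After 'mul': [256]
After 'push 4': [256, 4]
After 'mul': [1024]
After 'push 4': [1024, 4]
After 'mul': [4096]

Answer: [4096]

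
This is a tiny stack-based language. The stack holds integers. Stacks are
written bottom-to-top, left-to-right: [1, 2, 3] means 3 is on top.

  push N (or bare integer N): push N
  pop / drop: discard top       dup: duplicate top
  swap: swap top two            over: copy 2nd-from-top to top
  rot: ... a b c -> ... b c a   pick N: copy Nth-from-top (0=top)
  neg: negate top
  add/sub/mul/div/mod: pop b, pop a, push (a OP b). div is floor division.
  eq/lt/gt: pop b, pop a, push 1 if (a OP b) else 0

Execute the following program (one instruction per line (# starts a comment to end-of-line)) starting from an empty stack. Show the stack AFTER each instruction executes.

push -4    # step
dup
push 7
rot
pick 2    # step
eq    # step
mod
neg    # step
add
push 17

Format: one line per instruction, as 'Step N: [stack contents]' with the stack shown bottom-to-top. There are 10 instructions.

Step 1: [-4]
Step 2: [-4, -4]
Step 3: [-4, -4, 7]
Step 4: [-4, 7, -4]
Step 5: [-4, 7, -4, -4]
Step 6: [-4, 7, 1]
Step 7: [-4, 0]
Step 8: [-4, 0]
Step 9: [-4]
Step 10: [-4, 17]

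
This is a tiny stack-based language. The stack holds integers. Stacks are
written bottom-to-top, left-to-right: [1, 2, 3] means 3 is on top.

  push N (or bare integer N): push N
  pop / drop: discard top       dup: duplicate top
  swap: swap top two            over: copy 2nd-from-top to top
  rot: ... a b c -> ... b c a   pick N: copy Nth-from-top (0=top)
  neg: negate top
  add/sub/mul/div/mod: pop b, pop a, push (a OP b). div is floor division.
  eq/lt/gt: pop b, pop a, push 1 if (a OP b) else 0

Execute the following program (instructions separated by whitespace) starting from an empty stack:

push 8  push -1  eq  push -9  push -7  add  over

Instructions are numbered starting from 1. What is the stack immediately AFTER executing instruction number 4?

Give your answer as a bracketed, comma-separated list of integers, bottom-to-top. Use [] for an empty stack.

Answer: [0, -9]

Derivation:
Step 1 ('push 8'): [8]
Step 2 ('push -1'): [8, -1]
Step 3 ('eq'): [0]
Step 4 ('push -9'): [0, -9]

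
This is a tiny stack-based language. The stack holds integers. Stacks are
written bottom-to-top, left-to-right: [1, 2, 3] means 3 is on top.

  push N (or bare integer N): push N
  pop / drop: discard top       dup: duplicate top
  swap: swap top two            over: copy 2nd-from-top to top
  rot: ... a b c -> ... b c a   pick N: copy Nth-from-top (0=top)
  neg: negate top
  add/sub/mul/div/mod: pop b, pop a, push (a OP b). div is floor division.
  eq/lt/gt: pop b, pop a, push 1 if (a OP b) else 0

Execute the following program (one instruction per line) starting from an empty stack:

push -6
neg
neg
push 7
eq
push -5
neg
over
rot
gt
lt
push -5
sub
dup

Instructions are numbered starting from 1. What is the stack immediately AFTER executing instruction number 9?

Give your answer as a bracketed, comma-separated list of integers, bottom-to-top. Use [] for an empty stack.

Step 1 ('push -6'): [-6]
Step 2 ('neg'): [6]
Step 3 ('neg'): [-6]
Step 4 ('push 7'): [-6, 7]
Step 5 ('eq'): [0]
Step 6 ('push -5'): [0, -5]
Step 7 ('neg'): [0, 5]
Step 8 ('over'): [0, 5, 0]
Step 9 ('rot'): [5, 0, 0]

Answer: [5, 0, 0]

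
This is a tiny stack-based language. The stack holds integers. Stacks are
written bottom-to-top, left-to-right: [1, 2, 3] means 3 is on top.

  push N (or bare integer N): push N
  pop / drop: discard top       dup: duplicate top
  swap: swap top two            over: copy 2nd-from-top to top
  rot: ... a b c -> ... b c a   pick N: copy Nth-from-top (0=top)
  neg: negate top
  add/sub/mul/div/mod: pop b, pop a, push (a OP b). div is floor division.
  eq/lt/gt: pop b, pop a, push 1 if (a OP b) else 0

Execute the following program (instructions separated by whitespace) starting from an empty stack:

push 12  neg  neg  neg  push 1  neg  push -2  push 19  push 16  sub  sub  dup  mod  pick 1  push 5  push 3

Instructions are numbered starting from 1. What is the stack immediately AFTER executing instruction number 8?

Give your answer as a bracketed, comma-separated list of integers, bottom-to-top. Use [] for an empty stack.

Step 1 ('push 12'): [12]
Step 2 ('neg'): [-12]
Step 3 ('neg'): [12]
Step 4 ('neg'): [-12]
Step 5 ('push 1'): [-12, 1]
Step 6 ('neg'): [-12, -1]
Step 7 ('push -2'): [-12, -1, -2]
Step 8 ('push 19'): [-12, -1, -2, 19]

Answer: [-12, -1, -2, 19]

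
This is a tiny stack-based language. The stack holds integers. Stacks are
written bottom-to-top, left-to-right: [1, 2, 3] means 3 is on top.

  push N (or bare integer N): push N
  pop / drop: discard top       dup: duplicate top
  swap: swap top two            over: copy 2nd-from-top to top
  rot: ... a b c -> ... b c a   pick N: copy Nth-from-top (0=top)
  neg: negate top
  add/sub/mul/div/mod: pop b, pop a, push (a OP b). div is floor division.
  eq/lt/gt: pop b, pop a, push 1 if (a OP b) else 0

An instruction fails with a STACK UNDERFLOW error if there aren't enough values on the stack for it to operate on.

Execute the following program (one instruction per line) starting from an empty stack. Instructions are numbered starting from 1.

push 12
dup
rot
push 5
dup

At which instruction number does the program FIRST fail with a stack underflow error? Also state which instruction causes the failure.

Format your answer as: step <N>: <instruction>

Step 1 ('push 12'): stack = [12], depth = 1
Step 2 ('dup'): stack = [12, 12], depth = 2
Step 3 ('rot'): needs 3 value(s) but depth is 2 — STACK UNDERFLOW

Answer: step 3: rot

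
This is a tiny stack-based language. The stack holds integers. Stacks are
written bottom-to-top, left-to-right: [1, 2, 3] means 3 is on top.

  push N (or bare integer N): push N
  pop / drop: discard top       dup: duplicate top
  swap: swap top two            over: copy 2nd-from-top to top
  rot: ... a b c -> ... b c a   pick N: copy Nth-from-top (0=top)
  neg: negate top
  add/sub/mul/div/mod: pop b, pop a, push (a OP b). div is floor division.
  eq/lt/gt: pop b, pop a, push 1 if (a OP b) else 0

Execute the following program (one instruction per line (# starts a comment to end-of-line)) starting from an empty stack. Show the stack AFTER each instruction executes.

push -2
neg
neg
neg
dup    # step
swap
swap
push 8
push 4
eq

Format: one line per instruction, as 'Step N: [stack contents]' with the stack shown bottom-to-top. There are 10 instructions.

Step 1: [-2]
Step 2: [2]
Step 3: [-2]
Step 4: [2]
Step 5: [2, 2]
Step 6: [2, 2]
Step 7: [2, 2]
Step 8: [2, 2, 8]
Step 9: [2, 2, 8, 4]
Step 10: [2, 2, 0]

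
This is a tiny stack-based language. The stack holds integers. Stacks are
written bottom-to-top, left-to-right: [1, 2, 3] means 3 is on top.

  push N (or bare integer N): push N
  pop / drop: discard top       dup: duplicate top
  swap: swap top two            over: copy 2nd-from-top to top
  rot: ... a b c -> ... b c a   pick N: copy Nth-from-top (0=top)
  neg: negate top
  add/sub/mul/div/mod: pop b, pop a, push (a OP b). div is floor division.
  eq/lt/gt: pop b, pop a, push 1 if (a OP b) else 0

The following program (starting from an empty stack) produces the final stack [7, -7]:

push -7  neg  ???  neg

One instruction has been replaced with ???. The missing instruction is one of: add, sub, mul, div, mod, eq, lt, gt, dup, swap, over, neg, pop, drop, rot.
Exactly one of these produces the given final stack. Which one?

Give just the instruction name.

Stack before ???: [7]
Stack after ???:  [7, 7]
The instruction that transforms [7] -> [7, 7] is: dup

Answer: dup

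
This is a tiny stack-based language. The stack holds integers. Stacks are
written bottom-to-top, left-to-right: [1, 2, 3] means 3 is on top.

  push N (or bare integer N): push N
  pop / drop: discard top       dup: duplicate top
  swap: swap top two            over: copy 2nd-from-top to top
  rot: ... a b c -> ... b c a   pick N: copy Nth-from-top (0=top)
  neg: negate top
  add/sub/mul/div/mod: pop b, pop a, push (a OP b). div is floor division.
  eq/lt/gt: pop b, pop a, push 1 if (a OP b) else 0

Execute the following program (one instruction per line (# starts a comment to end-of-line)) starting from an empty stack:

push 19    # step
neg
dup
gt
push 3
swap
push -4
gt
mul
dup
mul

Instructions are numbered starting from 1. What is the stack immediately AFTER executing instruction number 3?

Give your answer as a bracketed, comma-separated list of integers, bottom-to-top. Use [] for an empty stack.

Answer: [-19, -19]

Derivation:
Step 1 ('push 19'): [19]
Step 2 ('neg'): [-19]
Step 3 ('dup'): [-19, -19]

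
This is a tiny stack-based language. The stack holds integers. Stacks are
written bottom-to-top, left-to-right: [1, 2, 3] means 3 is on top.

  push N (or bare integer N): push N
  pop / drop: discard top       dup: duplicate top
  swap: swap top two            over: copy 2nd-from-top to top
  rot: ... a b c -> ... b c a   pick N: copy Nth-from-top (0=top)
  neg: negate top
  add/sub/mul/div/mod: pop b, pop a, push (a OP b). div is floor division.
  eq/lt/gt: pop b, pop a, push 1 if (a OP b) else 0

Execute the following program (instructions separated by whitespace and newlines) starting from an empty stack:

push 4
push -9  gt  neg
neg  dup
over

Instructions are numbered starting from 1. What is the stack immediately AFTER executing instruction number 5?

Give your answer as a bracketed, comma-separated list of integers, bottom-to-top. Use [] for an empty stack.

Answer: [1]

Derivation:
Step 1 ('push 4'): [4]
Step 2 ('push -9'): [4, -9]
Step 3 ('gt'): [1]
Step 4 ('neg'): [-1]
Step 5 ('neg'): [1]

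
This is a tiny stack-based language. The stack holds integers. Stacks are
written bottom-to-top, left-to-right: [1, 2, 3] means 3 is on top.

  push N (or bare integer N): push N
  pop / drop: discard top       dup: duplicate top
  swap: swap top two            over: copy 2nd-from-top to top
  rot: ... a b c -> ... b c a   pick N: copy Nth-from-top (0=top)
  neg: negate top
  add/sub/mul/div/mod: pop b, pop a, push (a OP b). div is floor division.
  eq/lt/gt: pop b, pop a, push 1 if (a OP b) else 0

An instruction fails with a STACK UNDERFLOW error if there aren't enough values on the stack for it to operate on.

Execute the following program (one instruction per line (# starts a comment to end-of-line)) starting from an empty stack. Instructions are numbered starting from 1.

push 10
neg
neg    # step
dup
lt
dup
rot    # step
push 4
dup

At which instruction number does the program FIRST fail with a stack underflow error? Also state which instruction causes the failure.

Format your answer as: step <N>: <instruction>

Answer: step 7: rot

Derivation:
Step 1 ('push 10'): stack = [10], depth = 1
Step 2 ('neg'): stack = [-10], depth = 1
Step 3 ('neg'): stack = [10], depth = 1
Step 4 ('dup'): stack = [10, 10], depth = 2
Step 5 ('lt'): stack = [0], depth = 1
Step 6 ('dup'): stack = [0, 0], depth = 2
Step 7 ('rot'): needs 3 value(s) but depth is 2 — STACK UNDERFLOW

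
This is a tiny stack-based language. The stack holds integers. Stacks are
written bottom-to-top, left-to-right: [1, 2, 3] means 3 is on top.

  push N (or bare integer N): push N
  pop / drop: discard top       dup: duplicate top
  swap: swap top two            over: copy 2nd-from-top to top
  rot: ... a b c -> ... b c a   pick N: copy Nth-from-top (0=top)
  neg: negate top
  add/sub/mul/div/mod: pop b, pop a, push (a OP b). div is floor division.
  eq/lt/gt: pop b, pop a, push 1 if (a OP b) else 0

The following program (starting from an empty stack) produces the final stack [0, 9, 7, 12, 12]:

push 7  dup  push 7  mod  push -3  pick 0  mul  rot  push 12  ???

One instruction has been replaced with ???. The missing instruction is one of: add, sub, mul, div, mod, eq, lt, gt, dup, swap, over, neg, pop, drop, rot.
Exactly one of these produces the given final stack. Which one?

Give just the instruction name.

Answer: dup

Derivation:
Stack before ???: [0, 9, 7, 12]
Stack after ???:  [0, 9, 7, 12, 12]
The instruction that transforms [0, 9, 7, 12] -> [0, 9, 7, 12, 12] is: dup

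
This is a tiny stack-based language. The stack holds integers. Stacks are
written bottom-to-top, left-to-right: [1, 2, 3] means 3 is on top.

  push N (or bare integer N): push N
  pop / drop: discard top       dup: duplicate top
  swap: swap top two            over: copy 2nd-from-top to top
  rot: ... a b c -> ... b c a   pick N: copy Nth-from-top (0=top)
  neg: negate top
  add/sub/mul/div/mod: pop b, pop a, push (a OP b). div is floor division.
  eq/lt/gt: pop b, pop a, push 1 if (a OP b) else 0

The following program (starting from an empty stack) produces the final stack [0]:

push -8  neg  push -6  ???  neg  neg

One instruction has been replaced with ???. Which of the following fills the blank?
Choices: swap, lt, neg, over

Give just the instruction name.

Stack before ???: [8, -6]
Stack after ???:  [0]
Checking each choice:
  swap: produces [-6, 8]
  lt: MATCH
  neg: produces [8, 6]
  over: produces [8, -6, 8]


Answer: lt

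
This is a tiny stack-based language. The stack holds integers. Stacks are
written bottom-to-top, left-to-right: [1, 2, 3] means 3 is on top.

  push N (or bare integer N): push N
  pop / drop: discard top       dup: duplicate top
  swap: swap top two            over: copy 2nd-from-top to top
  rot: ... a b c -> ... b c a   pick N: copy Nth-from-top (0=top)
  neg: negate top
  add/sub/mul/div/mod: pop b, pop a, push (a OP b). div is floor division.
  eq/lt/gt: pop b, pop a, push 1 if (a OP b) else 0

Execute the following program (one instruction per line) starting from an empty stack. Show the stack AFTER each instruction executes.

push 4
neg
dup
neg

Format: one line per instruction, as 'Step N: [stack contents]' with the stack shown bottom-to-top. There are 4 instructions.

Step 1: [4]
Step 2: [-4]
Step 3: [-4, -4]
Step 4: [-4, 4]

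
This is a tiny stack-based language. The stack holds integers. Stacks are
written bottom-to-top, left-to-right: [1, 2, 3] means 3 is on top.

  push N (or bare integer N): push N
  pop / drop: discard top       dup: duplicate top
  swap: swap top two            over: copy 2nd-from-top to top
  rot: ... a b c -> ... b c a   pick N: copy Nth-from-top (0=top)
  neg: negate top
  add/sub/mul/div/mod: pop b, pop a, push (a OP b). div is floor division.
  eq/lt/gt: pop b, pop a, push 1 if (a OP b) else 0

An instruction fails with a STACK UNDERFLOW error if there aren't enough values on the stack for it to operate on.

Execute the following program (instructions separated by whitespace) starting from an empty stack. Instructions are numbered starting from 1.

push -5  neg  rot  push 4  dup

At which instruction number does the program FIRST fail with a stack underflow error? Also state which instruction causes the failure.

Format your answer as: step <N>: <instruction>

Answer: step 3: rot

Derivation:
Step 1 ('push -5'): stack = [-5], depth = 1
Step 2 ('neg'): stack = [5], depth = 1
Step 3 ('rot'): needs 3 value(s) but depth is 1 — STACK UNDERFLOW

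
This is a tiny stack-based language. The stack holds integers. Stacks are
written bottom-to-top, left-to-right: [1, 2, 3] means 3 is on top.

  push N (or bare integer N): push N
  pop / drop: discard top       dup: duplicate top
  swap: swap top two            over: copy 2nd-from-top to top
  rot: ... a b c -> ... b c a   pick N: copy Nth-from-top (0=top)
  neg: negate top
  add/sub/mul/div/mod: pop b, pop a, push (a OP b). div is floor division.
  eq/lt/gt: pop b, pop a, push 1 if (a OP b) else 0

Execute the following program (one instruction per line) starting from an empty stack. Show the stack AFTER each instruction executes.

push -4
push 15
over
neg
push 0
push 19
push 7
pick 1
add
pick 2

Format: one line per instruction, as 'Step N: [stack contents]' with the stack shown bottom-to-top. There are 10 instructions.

Step 1: [-4]
Step 2: [-4, 15]
Step 3: [-4, 15, -4]
Step 4: [-4, 15, 4]
Step 5: [-4, 15, 4, 0]
Step 6: [-4, 15, 4, 0, 19]
Step 7: [-4, 15, 4, 0, 19, 7]
Step 8: [-4, 15, 4, 0, 19, 7, 19]
Step 9: [-4, 15, 4, 0, 19, 26]
Step 10: [-4, 15, 4, 0, 19, 26, 0]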